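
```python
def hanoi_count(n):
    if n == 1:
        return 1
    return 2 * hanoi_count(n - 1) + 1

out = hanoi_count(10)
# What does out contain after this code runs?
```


hanoi_count(10)
= 2 * hanoi_count(9) + 1
= 2 * (2 * hanoi_count(8) + 1) + 1
= 2 * (2 * (2 * hanoi_count(7) + 1) + 1) + 1
= 2 * (2 * (2 * (2 * hanoi_count(6) + 1) + 1) + 1) + 1
= 2 * (2 * (2 * (2 * (2 * hanoi_count(5) + 1) + 1) + 1) + 1) + 1
= 2 * (2 * (2 * (2 * (2 * (2 * hanoi_count(4) + 1) + 1) + 1) + 1) + 1) + 1
= 2 * (2 * (2 * (2 * (2 * (2 * (2 * hanoi_count(3) + 1) + 1) + 1) + 1) + 1) + 1) + 1
= 2 * (2 * (2 * (2 * (2 * (2 * (2 * (2 * hanoi_count(2) + 1) + 1) + 1) + 1) + 1) + 1) + 1) + 1
= 2 * (2 * (2 * (2 * (2 * (2 * (2 * (2 * (2 * hanoi_count(1) + 1) + 1) + 1) + 1) + 1) + 1) + 1) + 1) + 1
Now compute bottom-up:
hanoi_count(1) = 1
hanoi_count(2) = 2 * 1 + 1 = 3
hanoi_count(3) = 2 * 3 + 1 = 7
hanoi_count(4) = 2 * 7 + 1 = 15
hanoi_count(5) = 2 * 15 + 1 = 31
hanoi_count(6) = 2 * 31 + 1 = 63
hanoi_count(7) = 2 * 63 + 1 = 127
hanoi_count(8) = 2 * 127 + 1 = 255
hanoi_count(9) = 2 * 255 + 1 = 511
hanoi_count(10) = 2 * 511 + 1 = 1023
= 1023


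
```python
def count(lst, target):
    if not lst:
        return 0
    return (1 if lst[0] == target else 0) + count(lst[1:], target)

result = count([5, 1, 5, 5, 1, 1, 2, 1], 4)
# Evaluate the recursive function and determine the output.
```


count([5, 1, 5, 5, 1, 1, 2, 1], 4)
lst[0]=5 != 4: 0 + count([1, 5, 5, 1, 1, 2, 1], 4)
lst[0]=1 != 4: 0 + count([5, 5, 1, 1, 2, 1], 4)
lst[0]=5 != 4: 0 + count([5, 1, 1, 2, 1], 4)
lst[0]=5 != 4: 0 + count([1, 1, 2, 1], 4)
lst[0]=1 != 4: 0 + count([1, 2, 1], 4)
lst[0]=1 != 4: 0 + count([2, 1], 4)
lst[0]=2 != 4: 0 + count([1], 4)
lst[0]=1 != 4: 0 + count([], 4)
= 0


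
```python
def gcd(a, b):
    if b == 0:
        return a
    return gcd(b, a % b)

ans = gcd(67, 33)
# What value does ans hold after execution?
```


gcd(67, 33)
= gcd(33, 67 % 33) = gcd(33, 1)
= gcd(1, 33 % 1) = gcd(1, 0)
b == 0, return a = 1


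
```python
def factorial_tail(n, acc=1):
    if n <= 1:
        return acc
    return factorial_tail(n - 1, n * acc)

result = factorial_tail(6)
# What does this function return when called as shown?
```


factorial_tail(6, 1)
= factorial_tail(5, 6 * 1) = factorial_tail(5, 6)
= factorial_tail(4, 5 * 6) = factorial_tail(4, 30)
= factorial_tail(3, 4 * 30) = factorial_tail(3, 120)
= factorial_tail(2, 3 * 120) = factorial_tail(2, 360)
= factorial_tail(1, 2 * 360) = factorial_tail(1, 720)
n <= 1, return acc = 720


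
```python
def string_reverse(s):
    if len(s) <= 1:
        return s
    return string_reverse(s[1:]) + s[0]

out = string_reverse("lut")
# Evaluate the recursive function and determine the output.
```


string_reverse("lut")
= string_reverse("ut") + "l"
= string_reverse("t") + "u" + "l"
= "t" + "u" + "l"
= "tul"


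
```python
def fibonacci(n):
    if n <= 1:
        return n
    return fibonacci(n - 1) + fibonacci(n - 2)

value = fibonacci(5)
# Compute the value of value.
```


fibonacci(5)
= fibonacci(4) + fibonacci(3)
= (fibonacci(3) + fibonacci(2)) + fibonacci(3)
Computing bottom-up: fibonacci(0)=0, fibonacci(1)=1, fibonacci(2)=1, fibonacci(3)=2, fibonacci(4)=3, fibonacci(5)=5
= 5


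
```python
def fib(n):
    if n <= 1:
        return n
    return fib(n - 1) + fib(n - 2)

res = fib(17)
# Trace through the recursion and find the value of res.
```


fib(17)
= fib(16) + fib(15)
= (fib(15) + fib(14)) + fib(15)
Computing bottom-up: fib(0)=0, fib(1)=1, fib(2)=1, fib(3)=2, fib(4)=3, fib(5)=5, fib(6)=8, fib(7)=13, fib(8)=21, fib(9)=34, fib(10)=55, fib(11)=89, fib(12)=144, fib(13)=233, fib(14)=377, fib(15)=610, fib(16)=987, fib(17)=1597
= 1597


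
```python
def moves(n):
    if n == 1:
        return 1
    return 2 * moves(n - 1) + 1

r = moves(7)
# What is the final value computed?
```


moves(7)
= 2 * moves(6) + 1
= 2 * (2 * moves(5) + 1) + 1
= 2 * (2 * (2 * moves(4) + 1) + 1) + 1
= 2 * (2 * (2 * (2 * moves(3) + 1) + 1) + 1) + 1
= 2 * (2 * (2 * (2 * (2 * moves(2) + 1) + 1) + 1) + 1) + 1
= 2 * (2 * (2 * (2 * (2 * (2 * moves(1) + 1) + 1) + 1) + 1) + 1) + 1
Now compute bottom-up:
moves(1) = 1
moves(2) = 2 * 1 + 1 = 3
moves(3) = 2 * 3 + 1 = 7
moves(4) = 2 * 7 + 1 = 15
moves(5) = 2 * 15 + 1 = 31
moves(6) = 2 * 31 + 1 = 63
moves(7) = 2 * 63 + 1 = 127
= 127


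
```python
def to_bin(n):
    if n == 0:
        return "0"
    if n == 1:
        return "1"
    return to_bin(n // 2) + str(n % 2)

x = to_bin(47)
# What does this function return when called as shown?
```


to_bin(47)
= to_bin(23) + "1"
= to_bin(11) + "1" + "1"
= to_bin(5) + "1" + "1" + "1"
= to_bin(2) + "1" + "1" + "1" + "1"
= to_bin(1) + "0" + "1" + "1" + "1" + "1"
= "1" + "0" + "1" + "1" + "1" + "1"
= "101111"


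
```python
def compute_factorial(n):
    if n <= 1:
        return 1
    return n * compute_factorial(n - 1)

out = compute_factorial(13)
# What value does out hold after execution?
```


compute_factorial(13)
= 13 * compute_factorial(12)
= 13 * 12 * compute_factorial(11)
= 13 * 12 * 11 * compute_factorial(10)
= 13 * 12 * 11 * 10 * compute_factorial(9)
= 13 * 12 * 11 * 10 * 9 * compute_factorial(8)
= 13 * 12 * 11 * 10 * 9 * 8 * compute_factorial(7)
= 13 * 12 * 11 * 10 * 9 * 8 * 7 * compute_factorial(6)
= 13 * 12 * 11 * 10 * 9 * 8 * 7 * 6 * compute_factorial(5)
= 13 * 12 * 11 * 10 * 9 * 8 * 7 * 6 * 5 * compute_factorial(4)
= 13 * 12 * 11 * 10 * 9 * 8 * 7 * 6 * 5 * 4 * compute_factorial(3)
= 13 * 12 * 11 * 10 * 9 * 8 * 7 * 6 * 5 * 4 * 3 * compute_factorial(2)
= 13 * 12 * 11 * 10 * 9 * 8 * 7 * 6 * 5 * 4 * 3 * 2 * compute_factorial(1)
= 13 * 12 * 11 * 10 * 9 * 8 * 7 * 6 * 5 * 4 * 3 * 2 * 1
= 6227020800


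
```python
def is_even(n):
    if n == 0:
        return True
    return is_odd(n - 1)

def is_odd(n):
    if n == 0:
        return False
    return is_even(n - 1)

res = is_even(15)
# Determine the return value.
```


is_even(15)
= is_odd(14)
= is_even(13)
= is_odd(12)
= is_even(11)
= is_odd(10)
= is_even(9)
= is_odd(8)
= is_even(7)
= is_odd(6)
= is_even(5)
= is_odd(4)
= is_even(3)
= is_odd(2)
= is_even(1)
= is_odd(0)
n == 0: return False
= False


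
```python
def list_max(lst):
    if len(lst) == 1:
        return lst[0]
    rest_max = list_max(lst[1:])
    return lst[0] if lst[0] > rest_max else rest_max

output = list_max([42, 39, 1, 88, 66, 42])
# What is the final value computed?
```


list_max([42, 39, 1, 88, 66, 42])
= compare 42 with list_max([39, 1, 88, 66, 42])
= compare 39 with list_max([1, 88, 66, 42])
= compare 1 with list_max([88, 66, 42])
= compare 88 with list_max([66, 42])
= compare 66 with list_max([42])
Base: list_max([42]) = 42
compare 66 with 42: max = 66
compare 88 with 66: max = 88
compare 1 with 88: max = 88
compare 39 with 88: max = 88
compare 42 with 88: max = 88
= 88


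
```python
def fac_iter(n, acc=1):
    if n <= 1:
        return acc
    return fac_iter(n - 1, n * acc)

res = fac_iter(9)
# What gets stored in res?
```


fac_iter(9, 1)
= fac_iter(8, 9 * 1) = fac_iter(8, 9)
= fac_iter(7, 8 * 9) = fac_iter(7, 72)
= fac_iter(6, 7 * 72) = fac_iter(6, 504)
= fac_iter(5, 6 * 504) = fac_iter(5, 3024)
= fac_iter(4, 5 * 3024) = fac_iter(4, 15120)
= fac_iter(3, 4 * 15120) = fac_iter(3, 60480)
= fac_iter(2, 3 * 60480) = fac_iter(2, 181440)
= fac_iter(1, 2 * 181440) = fac_iter(1, 362880)
n <= 1, return acc = 362880


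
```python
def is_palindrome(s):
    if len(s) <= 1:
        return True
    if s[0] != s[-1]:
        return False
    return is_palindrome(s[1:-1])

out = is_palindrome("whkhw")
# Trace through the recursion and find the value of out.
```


is_palindrome("whkhw")
"whkhw": s[0]='w' == s[-1]='w' -> is_palindrome("hkh")
"hkh": s[0]='h' == s[-1]='h' -> is_palindrome("k")
"k": len <= 1 -> True
= True


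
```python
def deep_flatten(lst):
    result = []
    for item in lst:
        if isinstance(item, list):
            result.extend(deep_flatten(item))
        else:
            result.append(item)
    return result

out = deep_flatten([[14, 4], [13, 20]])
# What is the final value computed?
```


deep_flatten([[14, 4], [13, 20]])
Processing each element:
  [14, 4] is a list -> deep_flatten recursively -> [14, 4]
  [13, 20] is a list -> deep_flatten recursively -> [13, 20]
= [14, 4, 13, 20]


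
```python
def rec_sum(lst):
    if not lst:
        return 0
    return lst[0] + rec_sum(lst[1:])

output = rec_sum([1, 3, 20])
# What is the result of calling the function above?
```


rec_sum([1, 3, 20])
= 1 + rec_sum([3, 20])
= 1 + 3 + rec_sum([20])
= 1 + 3 + 20 + rec_sum([])
= 1 + 3 + 20 + 0
= 24


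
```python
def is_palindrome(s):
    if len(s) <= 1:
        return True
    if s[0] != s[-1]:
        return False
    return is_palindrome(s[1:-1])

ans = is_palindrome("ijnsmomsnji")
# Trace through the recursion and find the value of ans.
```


is_palindrome("ijnsmomsnji")
"ijnsmomsnji": s[0]='i' == s[-1]='i' -> is_palindrome("jnsmomsnj")
"jnsmomsnj": s[0]='j' == s[-1]='j' -> is_palindrome("nsmomsn")
"nsmomsn": s[0]='n' == s[-1]='n' -> is_palindrome("smoms")
"smoms": s[0]='s' == s[-1]='s' -> is_palindrome("mom")
"mom": s[0]='m' == s[-1]='m' -> is_palindrome("o")
"o": len <= 1 -> True
= True


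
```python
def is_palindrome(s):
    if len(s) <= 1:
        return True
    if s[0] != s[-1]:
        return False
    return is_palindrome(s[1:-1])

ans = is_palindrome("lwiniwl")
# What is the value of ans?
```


is_palindrome("lwiniwl")
"lwiniwl": s[0]='l' == s[-1]='l' -> is_palindrome("winiw")
"winiw": s[0]='w' == s[-1]='w' -> is_palindrome("ini")
"ini": s[0]='i' == s[-1]='i' -> is_palindrome("n")
"n": len <= 1 -> True
= True


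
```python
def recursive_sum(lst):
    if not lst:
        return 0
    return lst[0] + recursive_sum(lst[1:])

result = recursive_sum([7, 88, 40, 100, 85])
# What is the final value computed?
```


recursive_sum([7, 88, 40, 100, 85])
= 7 + recursive_sum([88, 40, 100, 85])
= 7 + 88 + recursive_sum([40, 100, 85])
= 7 + 88 + 40 + recursive_sum([100, 85])
= 7 + 88 + 40 + 100 + recursive_sum([85])
= 7 + 88 + 40 + 100 + 85 + recursive_sum([])
= 7 + 88 + 40 + 100 + 85 + 0
= 320


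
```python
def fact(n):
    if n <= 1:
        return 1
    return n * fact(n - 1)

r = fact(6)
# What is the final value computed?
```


fact(6)
= 6 * fact(5)
= 6 * 5 * fact(4)
= 6 * 5 * 4 * fact(3)
= 6 * 5 * 4 * 3 * fact(2)
= 6 * 5 * 4 * 3 * 2 * fact(1)
= 6 * 5 * 4 * 3 * 2 * 1
= 720


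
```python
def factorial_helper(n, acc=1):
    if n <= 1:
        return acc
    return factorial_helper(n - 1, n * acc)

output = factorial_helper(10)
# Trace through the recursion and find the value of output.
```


factorial_helper(10, 1)
= factorial_helper(9, 10 * 1) = factorial_helper(9, 10)
= factorial_helper(8, 9 * 10) = factorial_helper(8, 90)
= factorial_helper(7, 8 * 90) = factorial_helper(7, 720)
= factorial_helper(6, 7 * 720) = factorial_helper(6, 5040)
= factorial_helper(5, 6 * 5040) = factorial_helper(5, 30240)
= factorial_helper(4, 5 * 30240) = factorial_helper(4, 151200)
= factorial_helper(3, 4 * 151200) = factorial_helper(3, 604800)
= factorial_helper(2, 3 * 604800) = factorial_helper(2, 1814400)
= factorial_helper(1, 2 * 1814400) = factorial_helper(1, 3628800)
n <= 1, return acc = 3628800


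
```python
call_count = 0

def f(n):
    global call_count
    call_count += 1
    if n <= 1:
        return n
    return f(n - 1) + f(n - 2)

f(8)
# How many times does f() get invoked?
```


f(8) calls f(7) and f(6); each non-base call branches into two more.
Let C(k) = total number of calls made by f(k), including the call to f(k) itself.
Base cases: C(0) = 1, C(1) = 1
Recurrence: C(k) = 1 + C(k-1) + C(k-2)
  C(2) = 1 + C(1) + C(0) = 1 + 1 + 1 = 3
  C(3) = 1 + C(2) + C(1) = 1 + 3 + 1 = 5
  C(4) = 1 + C(3) + C(2) = 1 + 5 + 3 = 9
  C(5) = 1 + C(4) + C(3) = 1 + 9 + 5 = 15
  C(6) = 1 + C(5) + C(4) = 1 + 15 + 9 = 25
  C(7) = 1 + C(6) + C(5) = 1 + 25 + 15 = 41
  C(8) = 1 + C(7) + C(6) = 1 + 41 + 25 = 67
Total calls = C(8) = 67


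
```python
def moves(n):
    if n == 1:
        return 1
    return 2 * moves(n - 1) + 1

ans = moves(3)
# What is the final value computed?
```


moves(3)
= 2 * moves(2) + 1
= 2 * (2 * moves(1) + 1) + 1
Now compute bottom-up:
moves(1) = 1
moves(2) = 2 * 1 + 1 = 3
moves(3) = 2 * 3 + 1 = 7
= 7


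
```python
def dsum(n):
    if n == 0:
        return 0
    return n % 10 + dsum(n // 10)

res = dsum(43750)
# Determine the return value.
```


dsum(43750)
= 0 + dsum(4375)
= 0 + 5 + dsum(437)
= 0 + 5 + 7 + dsum(43)
= 0 + 5 + 7 + 3 + dsum(4)
= 0 + 5 + 7 + 3 + 4 + dsum(0)
= 0 + 5 + 7 + 3 + 4 + 0
= 19


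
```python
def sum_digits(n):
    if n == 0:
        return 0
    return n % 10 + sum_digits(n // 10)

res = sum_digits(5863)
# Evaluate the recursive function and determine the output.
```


sum_digits(5863)
= 3 + sum_digits(586)
= 3 + 6 + sum_digits(58)
= 3 + 6 + 8 + sum_digits(5)
= 3 + 6 + 8 + 5 + sum_digits(0)
= 3 + 6 + 8 + 5 + 0
= 22


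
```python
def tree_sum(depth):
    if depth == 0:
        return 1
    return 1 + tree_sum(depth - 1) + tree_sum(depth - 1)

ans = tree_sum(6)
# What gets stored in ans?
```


tree_sum(6)
= 1 + tree_sum(5) + tree_sum(5)
= 1 + 2 * tree_sum(5)
tree_sum(k) = 2^(k+1) - 1
tree_sum(0) = 1
tree_sum(1) = 3
tree_sum(2) = 7
tree_sum(3) = 15
tree_sum(4) = 31
tree_sum(6) = 2^7 - 1 = 127


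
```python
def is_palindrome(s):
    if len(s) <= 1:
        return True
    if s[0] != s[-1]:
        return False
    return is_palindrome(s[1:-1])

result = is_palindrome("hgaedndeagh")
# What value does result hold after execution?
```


is_palindrome("hgaedndeagh")
"hgaedndeagh": s[0]='h' == s[-1]='h' -> is_palindrome("gaedndeag")
"gaedndeag": s[0]='g' == s[-1]='g' -> is_palindrome("aedndea")
"aedndea": s[0]='a' == s[-1]='a' -> is_palindrome("ednde")
"ednde": s[0]='e' == s[-1]='e' -> is_palindrome("dnd")
"dnd": s[0]='d' == s[-1]='d' -> is_palindrome("n")
"n": len <= 1 -> True
= True


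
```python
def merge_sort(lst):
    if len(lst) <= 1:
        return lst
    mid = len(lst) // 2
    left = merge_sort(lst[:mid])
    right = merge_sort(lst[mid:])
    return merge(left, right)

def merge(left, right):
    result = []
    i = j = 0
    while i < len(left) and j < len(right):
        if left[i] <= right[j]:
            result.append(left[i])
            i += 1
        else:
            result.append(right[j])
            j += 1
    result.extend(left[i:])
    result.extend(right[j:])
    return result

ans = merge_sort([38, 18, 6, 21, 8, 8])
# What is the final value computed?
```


merge_sort([38, 18, 6, 21, 8, 8])
Split into [38, 18, 6] and [21, 8, 8]
Left sorted: [6, 18, 38]
Right sorted: [8, 8, 21]
Merge [6, 18, 38] and [8, 8, 21]
= [6, 8, 8, 18, 21, 38]


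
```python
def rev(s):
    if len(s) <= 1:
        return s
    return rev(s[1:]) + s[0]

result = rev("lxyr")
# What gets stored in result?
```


rev("lxyr")
= rev("xyr") + "l"
= rev("yr") + "x" + "l"
= rev("r") + "y" + "x" + "l"
= "r" + "y" + "x" + "l"
= "ryxl"


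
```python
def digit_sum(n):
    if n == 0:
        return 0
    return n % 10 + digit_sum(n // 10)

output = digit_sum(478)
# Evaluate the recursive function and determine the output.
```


digit_sum(478)
= 8 + digit_sum(47)
= 8 + 7 + digit_sum(4)
= 8 + 7 + 4 + digit_sum(0)
= 8 + 7 + 4 + 0
= 19


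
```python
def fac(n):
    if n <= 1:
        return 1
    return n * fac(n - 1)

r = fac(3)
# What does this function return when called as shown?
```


fac(3)
= 3 * fac(2)
= 3 * 2 * fac(1)
= 3 * 2 * 1
= 6


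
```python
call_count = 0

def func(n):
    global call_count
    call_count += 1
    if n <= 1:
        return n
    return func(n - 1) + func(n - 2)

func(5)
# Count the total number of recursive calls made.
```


func(5) calls func(4) and func(3); each non-base call branches into two more.
Let C(k) = total number of calls made by func(k), including the call to func(k) itself.
Base cases: C(0) = 1, C(1) = 1
Recurrence: C(k) = 1 + C(k-1) + C(k-2)
  C(2) = 1 + C(1) + C(0) = 1 + 1 + 1 = 3
  C(3) = 1 + C(2) + C(1) = 1 + 3 + 1 = 5
  C(4) = 1 + C(3) + C(2) = 1 + 5 + 3 = 9
  C(5) = 1 + C(4) + C(3) = 1 + 9 + 5 = 15
Total calls = C(5) = 15


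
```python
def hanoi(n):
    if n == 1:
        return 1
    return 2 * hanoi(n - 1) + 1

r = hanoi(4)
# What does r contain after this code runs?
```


hanoi(4)
= 2 * hanoi(3) + 1
= 2 * (2 * hanoi(2) + 1) + 1
= 2 * (2 * (2 * hanoi(1) + 1) + 1) + 1
Now compute bottom-up:
hanoi(1) = 1
hanoi(2) = 2 * 1 + 1 = 3
hanoi(3) = 2 * 3 + 1 = 7
hanoi(4) = 2 * 7 + 1 = 15
= 15


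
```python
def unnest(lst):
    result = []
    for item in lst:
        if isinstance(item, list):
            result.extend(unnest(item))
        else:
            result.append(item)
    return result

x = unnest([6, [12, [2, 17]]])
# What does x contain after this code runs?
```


unnest([6, [12, [2, 17]]])
Processing each element:
  6 is not a list -> append 6
  [12, [2, 17]] is a list -> unnest recursively -> [12, 2, 17]
= [6, 12, 2, 17]


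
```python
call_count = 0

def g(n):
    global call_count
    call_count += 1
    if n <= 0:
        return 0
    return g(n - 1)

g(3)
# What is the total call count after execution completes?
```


g(3) calls g(2) calls ... calls g(0)
Total calls: 3 + 1 (for base case) = 4


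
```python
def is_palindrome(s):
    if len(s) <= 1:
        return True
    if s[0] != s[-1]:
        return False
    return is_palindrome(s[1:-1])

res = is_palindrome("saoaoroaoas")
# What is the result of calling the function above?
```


is_palindrome("saoaoroaoas")
"saoaoroaoas": s[0]='s' == s[-1]='s' -> is_palindrome("aoaoroaoa")
"aoaoroaoa": s[0]='a' == s[-1]='a' -> is_palindrome("oaoroao")
"oaoroao": s[0]='o' == s[-1]='o' -> is_palindrome("aoroa")
"aoroa": s[0]='a' == s[-1]='a' -> is_palindrome("oro")
"oro": s[0]='o' == s[-1]='o' -> is_palindrome("r")
"r": len <= 1 -> True
= True


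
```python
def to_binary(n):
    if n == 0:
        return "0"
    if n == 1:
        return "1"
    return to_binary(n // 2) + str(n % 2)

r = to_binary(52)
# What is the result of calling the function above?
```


to_binary(52)
= to_binary(26) + "0"
= to_binary(13) + "0" + "0"
= to_binary(6) + "1" + "0" + "0"
= to_binary(3) + "0" + "1" + "0" + "0"
= to_binary(1) + "1" + "0" + "1" + "0" + "0"
= "1" + "1" + "0" + "1" + "0" + "0"
= "110100"


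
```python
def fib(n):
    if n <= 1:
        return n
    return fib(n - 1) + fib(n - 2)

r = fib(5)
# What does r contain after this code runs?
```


fib(5)
= fib(4) + fib(3)
= (fib(3) + fib(2)) + fib(3)
Computing bottom-up: fib(0)=0, fib(1)=1, fib(2)=1, fib(3)=2, fib(4)=3, fib(5)=5
= 5


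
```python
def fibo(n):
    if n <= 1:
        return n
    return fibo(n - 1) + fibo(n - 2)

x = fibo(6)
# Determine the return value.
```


fibo(6)
= fibo(5) + fibo(4)
= (fibo(4) + fibo(3)) + fibo(4)
Computing bottom-up: fibo(0)=0, fibo(1)=1, fibo(2)=1, fibo(3)=2, fibo(4)=3, fibo(5)=5, fibo(6)=8
= 8


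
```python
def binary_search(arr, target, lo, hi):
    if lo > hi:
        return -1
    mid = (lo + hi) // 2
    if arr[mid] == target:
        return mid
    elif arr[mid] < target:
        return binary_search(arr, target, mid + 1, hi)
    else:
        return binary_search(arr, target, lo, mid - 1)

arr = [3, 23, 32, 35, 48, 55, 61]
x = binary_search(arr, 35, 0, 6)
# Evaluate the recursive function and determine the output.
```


binary_search(arr, 35, 0, 6)
lo=0, hi=6, mid=3, arr[mid]=35
arr[3] == 35, found at index 3
= 3


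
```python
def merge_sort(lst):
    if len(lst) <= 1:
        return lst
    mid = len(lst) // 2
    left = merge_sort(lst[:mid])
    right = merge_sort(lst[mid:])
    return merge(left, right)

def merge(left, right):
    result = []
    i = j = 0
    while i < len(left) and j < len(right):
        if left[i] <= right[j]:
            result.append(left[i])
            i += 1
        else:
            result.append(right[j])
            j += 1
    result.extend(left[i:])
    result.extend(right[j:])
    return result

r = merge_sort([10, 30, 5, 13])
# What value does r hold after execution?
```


merge_sort([10, 30, 5, 13])
Split into [10, 30] and [5, 13]
Left sorted: [10, 30]
Right sorted: [5, 13]
Merge [10, 30] and [5, 13]
= [5, 10, 13, 30]


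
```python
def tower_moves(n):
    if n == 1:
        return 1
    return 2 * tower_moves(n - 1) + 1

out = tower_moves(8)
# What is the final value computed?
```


tower_moves(8)
= 2 * tower_moves(7) + 1
= 2 * (2 * tower_moves(6) + 1) + 1
= 2 * (2 * (2 * tower_moves(5) + 1) + 1) + 1
= 2 * (2 * (2 * (2 * tower_moves(4) + 1) + 1) + 1) + 1
= 2 * (2 * (2 * (2 * (2 * tower_moves(3) + 1) + 1) + 1) + 1) + 1
= 2 * (2 * (2 * (2 * (2 * (2 * tower_moves(2) + 1) + 1) + 1) + 1) + 1) + 1
= 2 * (2 * (2 * (2 * (2 * (2 * (2 * tower_moves(1) + 1) + 1) + 1) + 1) + 1) + 1) + 1
Now compute bottom-up:
tower_moves(1) = 1
tower_moves(2) = 2 * 1 + 1 = 3
tower_moves(3) = 2 * 3 + 1 = 7
tower_moves(4) = 2 * 7 + 1 = 15
tower_moves(5) = 2 * 15 + 1 = 31
tower_moves(6) = 2 * 31 + 1 = 63
tower_moves(7) = 2 * 63 + 1 = 127
tower_moves(8) = 2 * 127 + 1 = 255
= 255


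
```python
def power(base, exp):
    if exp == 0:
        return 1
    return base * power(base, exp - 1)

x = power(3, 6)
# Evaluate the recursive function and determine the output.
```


power(3, 6)
= 3 * power(3, 5)
= 3 * 3 * power(3, 4)
= 3 * 3 * 3 * power(3, 3)
= 3 * 3 * 3 * 3 * power(3, 2)
= 3 * 3 * 3 * 3 * 3 * power(3, 1)
= 3 * 3 * 3 * 3 * 3 * 3 * power(3, 0)
= 3 * 3 * 3 * 3 * 3 * 3 * 1
= 729


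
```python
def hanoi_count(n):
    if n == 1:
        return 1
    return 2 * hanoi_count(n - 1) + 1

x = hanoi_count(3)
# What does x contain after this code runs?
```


hanoi_count(3)
= 2 * hanoi_count(2) + 1
= 2 * (2 * hanoi_count(1) + 1) + 1
Now compute bottom-up:
hanoi_count(1) = 1
hanoi_count(2) = 2 * 1 + 1 = 3
hanoi_count(3) = 2 * 3 + 1 = 7
= 7


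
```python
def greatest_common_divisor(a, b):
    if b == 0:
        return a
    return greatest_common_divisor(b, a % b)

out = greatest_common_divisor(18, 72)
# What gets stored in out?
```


greatest_common_divisor(18, 72)
= greatest_common_divisor(72, 18 % 72) = greatest_common_divisor(72, 18)
= greatest_common_divisor(18, 72 % 18) = greatest_common_divisor(18, 0)
b == 0, return a = 18


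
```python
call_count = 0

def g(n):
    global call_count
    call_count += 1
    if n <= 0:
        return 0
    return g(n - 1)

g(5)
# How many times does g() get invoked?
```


g(5) calls g(4) calls ... calls g(0)
Total calls: 5 + 1 (for base case) = 6


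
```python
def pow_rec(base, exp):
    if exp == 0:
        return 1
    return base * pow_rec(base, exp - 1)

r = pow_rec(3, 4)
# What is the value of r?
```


pow_rec(3, 4)
= 3 * pow_rec(3, 3)
= 3 * 3 * pow_rec(3, 2)
= 3 * 3 * 3 * pow_rec(3, 1)
= 3 * 3 * 3 * 3 * pow_rec(3, 0)
= 3 * 3 * 3 * 3 * 1
= 81


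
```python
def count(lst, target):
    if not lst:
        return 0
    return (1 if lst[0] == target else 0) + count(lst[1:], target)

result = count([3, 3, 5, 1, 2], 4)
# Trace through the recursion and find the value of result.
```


count([3, 3, 5, 1, 2], 4)
lst[0]=3 != 4: 0 + count([3, 5, 1, 2], 4)
lst[0]=3 != 4: 0 + count([5, 1, 2], 4)
lst[0]=5 != 4: 0 + count([1, 2], 4)
lst[0]=1 != 4: 0 + count([2], 4)
lst[0]=2 != 4: 0 + count([], 4)
= 0


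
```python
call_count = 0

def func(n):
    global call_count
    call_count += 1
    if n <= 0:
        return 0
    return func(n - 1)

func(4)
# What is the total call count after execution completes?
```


func(4) calls func(3) calls ... calls func(0)
Total calls: 4 + 1 (for base case) = 5


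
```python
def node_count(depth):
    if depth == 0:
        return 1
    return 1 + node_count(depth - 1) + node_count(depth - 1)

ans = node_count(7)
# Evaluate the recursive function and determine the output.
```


node_count(7)
= 1 + node_count(6) + node_count(6)
= 1 + 2 * node_count(6)
node_count(k) = 2^(k+1) - 1
node_count(0) = 1
node_count(1) = 3
node_count(2) = 7
node_count(3) = 15
node_count(4) = 31
node_count(7) = 2^8 - 1 = 255


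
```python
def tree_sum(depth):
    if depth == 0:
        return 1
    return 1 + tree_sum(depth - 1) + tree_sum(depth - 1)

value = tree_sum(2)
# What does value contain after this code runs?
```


tree_sum(2)
= 1 + tree_sum(1) + tree_sum(1)
= 1 + 2 * tree_sum(1)
tree_sum(k) = 2^(k+1) - 1
tree_sum(0) = 1
tree_sum(1) = 3
tree_sum(2) = 7
tree_sum(2) = 2^3 - 1 = 7


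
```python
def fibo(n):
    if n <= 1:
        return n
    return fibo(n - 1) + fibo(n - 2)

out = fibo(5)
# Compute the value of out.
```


fibo(5)
= fibo(4) + fibo(3)
= (fibo(3) + fibo(2)) + fibo(3)
Computing bottom-up: fibo(0)=0, fibo(1)=1, fibo(2)=1, fibo(3)=2, fibo(4)=3, fibo(5)=5
= 5


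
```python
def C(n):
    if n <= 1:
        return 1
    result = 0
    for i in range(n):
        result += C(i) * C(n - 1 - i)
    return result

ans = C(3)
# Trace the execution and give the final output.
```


C(3)
= sum of C(i) * C(3-1-i) for i in 0..2
First compute sub-values bottom-up:
  C(0) = 1, C(1) = 1
  C(2) = 1*1 + 1*1 = 2
Now C(3):
  C(0)*C(2) = 1*2 = 2
  C(1)*C(1) = 1*1 = 1
  C(2)*C(0) = 2*1 = 2
= 2 + 1 + 2
= 5


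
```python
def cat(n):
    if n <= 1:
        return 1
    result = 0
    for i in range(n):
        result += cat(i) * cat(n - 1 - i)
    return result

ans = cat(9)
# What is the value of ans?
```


cat(9)
= sum of cat(i) * cat(9-1-i) for i in 0..8
First compute sub-values bottom-up:
  cat(0) = 1, cat(1) = 1
  cat(2) = 1*1 + 1*1 = 2
  cat(3) = 1*2 + 1*1 + 2*1 = 5
  cat(4) = 1*5 + 1*2 + 2*1 + 5*1 = 14
  cat(5) = 1*14 + 1*5 + 2*2 + 5*1 + 14*1 = 42
  cat(6) = 1*42 + 1*14 + 2*5 + 5*2 + 14*1 + 42*1 = 132
  cat(7) = 1*132 + 1*42 + 2*14 + 5*5 + 14*2 + 42*1 + 132*1 = 429
  cat(8) = 1*429 + 1*132 + 2*42 + 5*14 + 14*5 + 42*2 + 132*1 + 429*1 = 1430
Now cat(9):
  cat(0)*cat(8) = 1*1430 = 1430
  cat(1)*cat(7) = 1*429 = 429
  cat(2)*cat(6) = 2*132 = 264
  cat(3)*cat(5) = 5*42 = 210
  cat(4)*cat(4) = 14*14 = 196
  cat(5)*cat(3) = 42*5 = 210
  cat(6)*cat(2) = 132*2 = 264
  cat(7)*cat(1) = 429*1 = 429
  cat(8)*cat(0) = 1430*1 = 1430
= 1430 + 429 + 264 + 210 + 196 + 210 + 264 + 429 + 1430
= 4862


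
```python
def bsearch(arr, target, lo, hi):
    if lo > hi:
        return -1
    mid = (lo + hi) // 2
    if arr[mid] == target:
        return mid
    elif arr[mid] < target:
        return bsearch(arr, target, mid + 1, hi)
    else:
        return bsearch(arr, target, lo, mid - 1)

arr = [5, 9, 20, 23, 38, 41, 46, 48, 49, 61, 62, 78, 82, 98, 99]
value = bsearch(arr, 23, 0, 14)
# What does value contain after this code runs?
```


bsearch(arr, 23, 0, 14)
lo=0, hi=14, mid=7, arr[mid]=48
48 > 23, search left half
lo=0, hi=6, mid=3, arr[mid]=23
arr[3] == 23, found at index 3
= 3


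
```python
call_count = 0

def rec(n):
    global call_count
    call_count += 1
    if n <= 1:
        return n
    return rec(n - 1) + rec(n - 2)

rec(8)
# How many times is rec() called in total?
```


rec(8) calls rec(7) and rec(6); each non-base call branches into two more.
Let C(k) = total number of calls made by rec(k), including the call to rec(k) itself.
Base cases: C(0) = 1, C(1) = 1
Recurrence: C(k) = 1 + C(k-1) + C(k-2)
  C(2) = 1 + C(1) + C(0) = 1 + 1 + 1 = 3
  C(3) = 1 + C(2) + C(1) = 1 + 3 + 1 = 5
  C(4) = 1 + C(3) + C(2) = 1 + 5 + 3 = 9
  C(5) = 1 + C(4) + C(3) = 1 + 9 + 5 = 15
  C(6) = 1 + C(5) + C(4) = 1 + 15 + 9 = 25
  C(7) = 1 + C(6) + C(5) = 1 + 25 + 15 = 41
  C(8) = 1 + C(7) + C(6) = 1 + 41 + 25 = 67
Total calls = C(8) = 67


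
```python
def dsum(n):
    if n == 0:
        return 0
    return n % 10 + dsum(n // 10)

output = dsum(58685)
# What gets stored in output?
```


dsum(58685)
= 5 + dsum(5868)
= 5 + 8 + dsum(586)
= 5 + 8 + 6 + dsum(58)
= 5 + 8 + 6 + 8 + dsum(5)
= 5 + 8 + 6 + 8 + 5 + dsum(0)
= 5 + 8 + 6 + 8 + 5 + 0
= 32


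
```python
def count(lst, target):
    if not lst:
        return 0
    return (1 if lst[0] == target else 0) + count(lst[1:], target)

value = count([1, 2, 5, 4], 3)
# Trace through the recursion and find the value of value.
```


count([1, 2, 5, 4], 3)
lst[0]=1 != 3: 0 + count([2, 5, 4], 3)
lst[0]=2 != 3: 0 + count([5, 4], 3)
lst[0]=5 != 3: 0 + count([4], 3)
lst[0]=4 != 3: 0 + count([], 3)
= 0


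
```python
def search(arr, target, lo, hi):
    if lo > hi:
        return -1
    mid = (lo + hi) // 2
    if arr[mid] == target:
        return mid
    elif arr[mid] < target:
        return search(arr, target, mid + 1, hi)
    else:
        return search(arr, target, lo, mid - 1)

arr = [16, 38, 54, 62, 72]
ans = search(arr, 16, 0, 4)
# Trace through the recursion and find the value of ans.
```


search(arr, 16, 0, 4)
lo=0, hi=4, mid=2, arr[mid]=54
54 > 16, search left half
lo=0, hi=1, mid=0, arr[mid]=16
arr[0] == 16, found at index 0
= 0


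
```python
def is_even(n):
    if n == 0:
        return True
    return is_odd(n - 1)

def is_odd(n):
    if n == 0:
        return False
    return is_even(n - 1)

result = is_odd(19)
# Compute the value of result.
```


is_odd(19)
= is_even(18)
= is_odd(17)
= is_even(16)
= is_odd(15)
= is_even(14)
= is_odd(13)
= is_even(12)
= is_odd(11)
= is_even(10)
= is_odd(9)
= is_even(8)
= is_odd(7)
= is_even(6)
= is_odd(5)
= is_even(4)
= is_odd(3)
= is_even(2)
= is_odd(1)
= is_even(0)
n == 0: return True
= True


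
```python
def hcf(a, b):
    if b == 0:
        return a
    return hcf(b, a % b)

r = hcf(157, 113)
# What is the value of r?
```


hcf(157, 113)
= hcf(113, 157 % 113) = hcf(113, 44)
= hcf(44, 113 % 44) = hcf(44, 25)
= hcf(25, 44 % 25) = hcf(25, 19)
= hcf(19, 25 % 19) = hcf(19, 6)
= hcf(6, 19 % 6) = hcf(6, 1)
= hcf(1, 6 % 1) = hcf(1, 0)
b == 0, return a = 1


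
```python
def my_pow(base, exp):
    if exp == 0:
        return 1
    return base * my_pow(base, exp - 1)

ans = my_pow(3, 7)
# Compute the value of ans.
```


my_pow(3, 7)
= 3 * my_pow(3, 6)
= 3 * 3 * my_pow(3, 5)
= 3 * 3 * 3 * my_pow(3, 4)
= 3 * 3 * 3 * 3 * my_pow(3, 3)
= 3 * 3 * 3 * 3 * 3 * my_pow(3, 2)
= 3 * 3 * 3 * 3 * 3 * 3 * my_pow(3, 1)
= 3 * 3 * 3 * 3 * 3 * 3 * 3 * my_pow(3, 0)
= 3 * 3 * 3 * 3 * 3 * 3 * 3 * 1
= 2187


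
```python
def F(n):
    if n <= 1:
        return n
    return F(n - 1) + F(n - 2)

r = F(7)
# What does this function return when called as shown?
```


F(7)
= F(6) + F(5)
= (F(5) + F(4)) + F(5)
Computing bottom-up: F(0)=0, F(1)=1, F(2)=1, F(3)=2, F(4)=3, F(5)=5, F(6)=8, F(7)=13
= 13


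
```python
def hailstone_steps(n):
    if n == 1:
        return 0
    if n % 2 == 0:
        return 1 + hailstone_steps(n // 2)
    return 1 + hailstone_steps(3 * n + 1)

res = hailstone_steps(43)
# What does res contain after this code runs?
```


hailstone_steps(43)
43 is odd -> 3*43+1 = 130 -> hailstone_steps(130)
130 is even -> hailstone_steps(65)
65 is odd -> 3*65+1 = 196 -> hailstone_steps(196)
196 is even -> hailstone_steps(98)
98 is even -> hailstone_steps(49)
49 is odd -> 3*49+1 = 148 -> hailstone_steps(148)
148 is even -> hailstone_steps(74)
74 is even -> hailstone_steps(37)
37 is odd -> 3*37+1 = 112 -> hailstone_steps(112)
112 is even -> hailstone_steps(56)
56 is even -> hailstone_steps(28)
28 is even -> hailstone_steps(14)
14 is even -> hailstone_steps(7)
7 is odd -> 3*7+1 = 22 -> hailstone_steps(22)
22 is even -> hailstone_steps(11)
11 is odd -> 3*11+1 = 34 -> hailstone_steps(34)
34 is even -> hailstone_steps(17)
17 is odd -> 3*17+1 = 52 -> hailstone_steps(52)
52 is even -> hailstone_steps(26)
26 is even -> hailstone_steps(13)
13 is odd -> 3*13+1 = 40 -> hailstone_steps(40)
40 is even -> hailstone_steps(20)
20 is even -> hailstone_steps(10)
10 is even -> hailstone_steps(5)
5 is odd -> 3*5+1 = 16 -> hailstone_steps(16)
16 is even -> hailstone_steps(8)
8 is even -> hailstone_steps(4)
4 is even -> hailstone_steps(2)
2 is even -> hailstone_steps(1)
Reached 1 after 29 steps
= 29


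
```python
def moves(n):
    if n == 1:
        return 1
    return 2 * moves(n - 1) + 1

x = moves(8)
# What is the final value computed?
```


moves(8)
= 2 * moves(7) + 1
= 2 * (2 * moves(6) + 1) + 1
= 2 * (2 * (2 * moves(5) + 1) + 1) + 1
= 2 * (2 * (2 * (2 * moves(4) + 1) + 1) + 1) + 1
= 2 * (2 * (2 * (2 * (2 * moves(3) + 1) + 1) + 1) + 1) + 1
= 2 * (2 * (2 * (2 * (2 * (2 * moves(2) + 1) + 1) + 1) + 1) + 1) + 1
= 2 * (2 * (2 * (2 * (2 * (2 * (2 * moves(1) + 1) + 1) + 1) + 1) + 1) + 1) + 1
Now compute bottom-up:
moves(1) = 1
moves(2) = 2 * 1 + 1 = 3
moves(3) = 2 * 3 + 1 = 7
moves(4) = 2 * 7 + 1 = 15
moves(5) = 2 * 15 + 1 = 31
moves(6) = 2 * 31 + 1 = 63
moves(7) = 2 * 63 + 1 = 127
moves(8) = 2 * 127 + 1 = 255
= 255


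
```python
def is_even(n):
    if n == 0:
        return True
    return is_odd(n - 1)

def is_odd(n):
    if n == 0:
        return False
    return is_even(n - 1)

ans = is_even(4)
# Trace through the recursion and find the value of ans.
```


is_even(4)
= is_odd(3)
= is_even(2)
= is_odd(1)
= is_even(0)
n == 0: return True
= True


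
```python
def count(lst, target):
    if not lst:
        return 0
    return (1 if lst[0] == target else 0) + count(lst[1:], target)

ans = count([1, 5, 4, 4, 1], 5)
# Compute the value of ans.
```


count([1, 5, 4, 4, 1], 5)
lst[0]=1 != 5: 0 + count([5, 4, 4, 1], 5)
lst[0]=5 == 5: 1 + count([4, 4, 1], 5)
lst[0]=4 != 5: 0 + count([4, 1], 5)
lst[0]=4 != 5: 0 + count([1], 5)
lst[0]=1 != 5: 0 + count([], 5)
= 1


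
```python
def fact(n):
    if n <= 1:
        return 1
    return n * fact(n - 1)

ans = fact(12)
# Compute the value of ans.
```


fact(12)
= 12 * fact(11)
= 12 * 11 * fact(10)
= 12 * 11 * 10 * fact(9)
= 12 * 11 * 10 * 9 * fact(8)
= 12 * 11 * 10 * 9 * 8 * fact(7)
= 12 * 11 * 10 * 9 * 8 * 7 * fact(6)
= 12 * 11 * 10 * 9 * 8 * 7 * 6 * fact(5)
= 12 * 11 * 10 * 9 * 8 * 7 * 6 * 5 * fact(4)
= 12 * 11 * 10 * 9 * 8 * 7 * 6 * 5 * 4 * fact(3)
= 12 * 11 * 10 * 9 * 8 * 7 * 6 * 5 * 4 * 3 * fact(2)
= 12 * 11 * 10 * 9 * 8 * 7 * 6 * 5 * 4 * 3 * 2 * fact(1)
= 12 * 11 * 10 * 9 * 8 * 7 * 6 * 5 * 4 * 3 * 2 * 1
= 479001600


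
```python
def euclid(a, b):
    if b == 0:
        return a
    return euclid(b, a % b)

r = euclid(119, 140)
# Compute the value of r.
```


euclid(119, 140)
= euclid(140, 119 % 140) = euclid(140, 119)
= euclid(119, 140 % 119) = euclid(119, 21)
= euclid(21, 119 % 21) = euclid(21, 14)
= euclid(14, 21 % 14) = euclid(14, 7)
= euclid(7, 14 % 7) = euclid(7, 0)
b == 0, return a = 7


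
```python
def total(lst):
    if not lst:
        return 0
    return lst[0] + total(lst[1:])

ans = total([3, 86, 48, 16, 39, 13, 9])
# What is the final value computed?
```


total([3, 86, 48, 16, 39, 13, 9])
= 3 + total([86, 48, 16, 39, 13, 9])
= 3 + 86 + total([48, 16, 39, 13, 9])
= 3 + 86 + 48 + total([16, 39, 13, 9])
= 3 + 86 + 48 + 16 + total([39, 13, 9])
= 3 + 86 + 48 + 16 + 39 + total([13, 9])
= 3 + 86 + 48 + 16 + 39 + 13 + total([9])
= 3 + 86 + 48 + 16 + 39 + 13 + 9 + total([])
= 3 + 86 + 48 + 16 + 39 + 13 + 9 + 0
= 214


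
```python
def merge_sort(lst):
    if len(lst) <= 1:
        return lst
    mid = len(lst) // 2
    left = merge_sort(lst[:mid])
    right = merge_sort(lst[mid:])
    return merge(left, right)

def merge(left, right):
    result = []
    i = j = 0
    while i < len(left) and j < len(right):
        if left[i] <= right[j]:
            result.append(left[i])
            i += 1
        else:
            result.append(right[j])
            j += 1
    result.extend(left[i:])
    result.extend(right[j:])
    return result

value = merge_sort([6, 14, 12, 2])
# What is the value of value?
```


merge_sort([6, 14, 12, 2])
Split into [6, 14] and [12, 2]
Left sorted: [6, 14]
Right sorted: [2, 12]
Merge [6, 14] and [2, 12]
= [2, 6, 12, 14]


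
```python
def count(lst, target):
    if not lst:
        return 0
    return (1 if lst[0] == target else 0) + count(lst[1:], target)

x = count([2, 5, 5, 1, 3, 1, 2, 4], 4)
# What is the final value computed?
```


count([2, 5, 5, 1, 3, 1, 2, 4], 4)
lst[0]=2 != 4: 0 + count([5, 5, 1, 3, 1, 2, 4], 4)
lst[0]=5 != 4: 0 + count([5, 1, 3, 1, 2, 4], 4)
lst[0]=5 != 4: 0 + count([1, 3, 1, 2, 4], 4)
lst[0]=1 != 4: 0 + count([3, 1, 2, 4], 4)
lst[0]=3 != 4: 0 + count([1, 2, 4], 4)
lst[0]=1 != 4: 0 + count([2, 4], 4)
lst[0]=2 != 4: 0 + count([4], 4)
lst[0]=4 == 4: 1 + count([], 4)
= 1


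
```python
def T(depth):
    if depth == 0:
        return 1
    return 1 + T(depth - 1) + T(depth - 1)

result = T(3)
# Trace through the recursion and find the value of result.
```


T(3)
= 1 + T(2) + T(2)
= 1 + 2 * T(2)
T(k) = 2^(k+1) - 1
T(0) = 1
T(1) = 3
T(2) = 7
T(3) = 15
T(3) = 2^4 - 1 = 15


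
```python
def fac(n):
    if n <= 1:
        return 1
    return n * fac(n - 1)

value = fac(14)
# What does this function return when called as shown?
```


fac(14)
= 14 * fac(13)
= 14 * 13 * fac(12)
= 14 * 13 * 12 * fac(11)
= 14 * 13 * 12 * 11 * fac(10)
= 14 * 13 * 12 * 11 * 10 * fac(9)
= 14 * 13 * 12 * 11 * 10 * 9 * fac(8)
= 14 * 13 * 12 * 11 * 10 * 9 * 8 * fac(7)
= 14 * 13 * 12 * 11 * 10 * 9 * 8 * 7 * fac(6)
= 14 * 13 * 12 * 11 * 10 * 9 * 8 * 7 * 6 * fac(5)
= 14 * 13 * 12 * 11 * 10 * 9 * 8 * 7 * 6 * 5 * fac(4)
= 14 * 13 * 12 * 11 * 10 * 9 * 8 * 7 * 6 * 5 * 4 * fac(3)
= 14 * 13 * 12 * 11 * 10 * 9 * 8 * 7 * 6 * 5 * 4 * 3 * fac(2)
= 14 * 13 * 12 * 11 * 10 * 9 * 8 * 7 * 6 * 5 * 4 * 3 * 2 * fac(1)
= 14 * 13 * 12 * 11 * 10 * 9 * 8 * 7 * 6 * 5 * 4 * 3 * 2 * 1
= 87178291200


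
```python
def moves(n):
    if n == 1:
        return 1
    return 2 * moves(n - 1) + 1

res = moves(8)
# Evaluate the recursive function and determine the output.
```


moves(8)
= 2 * moves(7) + 1
= 2 * (2 * moves(6) + 1) + 1
= 2 * (2 * (2 * moves(5) + 1) + 1) + 1
= 2 * (2 * (2 * (2 * moves(4) + 1) + 1) + 1) + 1
= 2 * (2 * (2 * (2 * (2 * moves(3) + 1) + 1) + 1) + 1) + 1
= 2 * (2 * (2 * (2 * (2 * (2 * moves(2) + 1) + 1) + 1) + 1) + 1) + 1
= 2 * (2 * (2 * (2 * (2 * (2 * (2 * moves(1) + 1) + 1) + 1) + 1) + 1) + 1) + 1
Now compute bottom-up:
moves(1) = 1
moves(2) = 2 * 1 + 1 = 3
moves(3) = 2 * 3 + 1 = 7
moves(4) = 2 * 7 + 1 = 15
moves(5) = 2 * 15 + 1 = 31
moves(6) = 2 * 31 + 1 = 63
moves(7) = 2 * 63 + 1 = 127
moves(8) = 2 * 127 + 1 = 255
= 255


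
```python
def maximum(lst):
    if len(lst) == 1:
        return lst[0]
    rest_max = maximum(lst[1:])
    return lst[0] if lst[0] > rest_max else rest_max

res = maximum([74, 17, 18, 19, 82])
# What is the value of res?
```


maximum([74, 17, 18, 19, 82])
= compare 74 with maximum([17, 18, 19, 82])
= compare 17 with maximum([18, 19, 82])
= compare 18 with maximum([19, 82])
= compare 19 with maximum([82])
Base: maximum([82]) = 82
compare 19 with 82: max = 82
compare 18 with 82: max = 82
compare 17 with 82: max = 82
compare 74 with 82: max = 82
= 82


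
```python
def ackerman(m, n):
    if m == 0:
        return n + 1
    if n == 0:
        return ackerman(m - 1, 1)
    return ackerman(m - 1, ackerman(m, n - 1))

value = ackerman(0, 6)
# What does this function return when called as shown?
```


ackerman(0, 6)
m == 0: return 6 + 1 = 7
= 7


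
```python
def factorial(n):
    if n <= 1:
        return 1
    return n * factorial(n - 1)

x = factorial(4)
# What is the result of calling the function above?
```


factorial(4)
= 4 * factorial(3)
= 4 * 3 * factorial(2)
= 4 * 3 * 2 * factorial(1)
= 4 * 3 * 2 * 1
= 24


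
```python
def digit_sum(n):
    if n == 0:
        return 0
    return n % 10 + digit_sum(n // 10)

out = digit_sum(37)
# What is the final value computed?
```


digit_sum(37)
= 7 + digit_sum(3)
= 7 + 3 + digit_sum(0)
= 7 + 3 + 0
= 10


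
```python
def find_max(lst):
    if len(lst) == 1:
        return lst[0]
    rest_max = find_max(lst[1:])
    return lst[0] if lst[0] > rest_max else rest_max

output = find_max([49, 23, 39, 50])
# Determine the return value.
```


find_max([49, 23, 39, 50])
= compare 49 with find_max([23, 39, 50])
= compare 23 with find_max([39, 50])
= compare 39 with find_max([50])
Base: find_max([50]) = 50
compare 39 with 50: max = 50
compare 23 with 50: max = 50
compare 49 with 50: max = 50
= 50


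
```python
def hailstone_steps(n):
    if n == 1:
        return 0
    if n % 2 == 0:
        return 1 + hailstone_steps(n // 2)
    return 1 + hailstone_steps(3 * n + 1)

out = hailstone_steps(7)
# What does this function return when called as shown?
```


hailstone_steps(7)
7 is odd -> 3*7+1 = 22 -> hailstone_steps(22)
22 is even -> hailstone_steps(11)
11 is odd -> 3*11+1 = 34 -> hailstone_steps(34)
34 is even -> hailstone_steps(17)
17 is odd -> 3*17+1 = 52 -> hailstone_steps(52)
52 is even -> hailstone_steps(26)
26 is even -> hailstone_steps(13)
13 is odd -> 3*13+1 = 40 -> hailstone_steps(40)
40 is even -> hailstone_steps(20)
20 is even -> hailstone_steps(10)
10 is even -> hailstone_steps(5)
5 is odd -> 3*5+1 = 16 -> hailstone_steps(16)
16 is even -> hailstone_steps(8)
8 is even -> hailstone_steps(4)
4 is even -> hailstone_steps(2)
2 is even -> hailstone_steps(1)
Reached 1 after 16 steps
= 16
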